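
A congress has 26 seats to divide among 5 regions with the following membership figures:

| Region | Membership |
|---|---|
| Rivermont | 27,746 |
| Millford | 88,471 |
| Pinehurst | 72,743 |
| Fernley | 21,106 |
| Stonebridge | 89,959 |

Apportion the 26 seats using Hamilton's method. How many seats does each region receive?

The standard divisor is 300025/26 ≈ 11539.423.
Standard quotas: Rivermont 2.4045, Millford 7.6668, Pinehurst 6.3039, Fernley 1.8290, Stonebridge 7.7958.
Lower quotas: Rivermont 2, Millford 7, Pinehurst 6, Fernley 1, Stonebridge 7 (sum 23, leaving 3 seats).
Remainders in descending order: Fernley 0.8290, Stonebridge 0.7958, Millford 0.6668, Rivermont 0.4045, Pinehurst 0.3039.
The surplus seats go to Fernley, Stonebridge, Millford.

Rivermont: 2, Millford: 8, Pinehurst: 6, Fernley: 2, Stonebridge: 8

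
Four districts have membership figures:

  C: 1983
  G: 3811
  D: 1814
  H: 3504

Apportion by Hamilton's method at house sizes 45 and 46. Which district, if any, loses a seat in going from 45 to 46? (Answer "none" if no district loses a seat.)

At 45 seats: C 8, G 16, D 7, H 14.
At 46 seats: C 8, G 16, D 8, H 14.
No district's allocation decreased.

none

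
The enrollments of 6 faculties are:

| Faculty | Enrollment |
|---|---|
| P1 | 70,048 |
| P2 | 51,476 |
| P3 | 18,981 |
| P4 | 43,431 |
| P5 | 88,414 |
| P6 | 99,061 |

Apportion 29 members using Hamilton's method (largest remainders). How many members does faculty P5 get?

Standard divisor: 371411 ÷ 29 ≈ 12807.276.
Standard quotas: P1 5.4694, P2 4.0193, P3 1.4820, P4 3.3911, P5 6.9034, P6 7.7347.
Lower quotas: P1 5, P2 4, P3 1, P4 3, P5 6, P6 7 (sum 26, leaving 3 seats).
Remainders in descending order: P5 0.9034, P6 0.7347, P3 0.4820, P1 0.4694, P4 0.3911, P2 0.0193.
Largest remainders: P5, P6, P3 receive the extra seats.
P5 receives 7.

7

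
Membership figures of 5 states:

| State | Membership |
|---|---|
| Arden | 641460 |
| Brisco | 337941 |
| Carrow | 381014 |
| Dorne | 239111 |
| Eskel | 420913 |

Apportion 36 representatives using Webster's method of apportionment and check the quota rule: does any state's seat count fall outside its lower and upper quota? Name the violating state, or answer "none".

Standard quotas: Arden 11.429, Brisco 6.021, Carrow 6.789, Dorne 4.260, Eskel 7.500.
Webster allocation: Arden 11, Brisco 6, Carrow 7, Dorne 4, Eskel 8.
Every allocation lies between the lower and upper quota.

none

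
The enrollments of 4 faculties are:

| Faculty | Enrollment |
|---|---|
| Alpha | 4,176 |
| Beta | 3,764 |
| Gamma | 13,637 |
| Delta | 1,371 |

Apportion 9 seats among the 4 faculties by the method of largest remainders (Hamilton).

Alpha: 2; Beta: 1; Gamma: 5; Delta: 1

The standard divisor is 22948/9 ≈ 2549.778.
Standard quotas: Alpha 1.6378, Beta 1.4762, Gamma 5.3483, Delta 0.5377.
Lower quotas: Alpha 1, Beta 1, Gamma 5, Delta 0 (sum 7, leaving 2 seats).
Remainders in descending order: Alpha 0.6378, Delta 0.5377, Beta 0.4762, Gamma 0.3483.
The surplus seats go to Alpha, Delta.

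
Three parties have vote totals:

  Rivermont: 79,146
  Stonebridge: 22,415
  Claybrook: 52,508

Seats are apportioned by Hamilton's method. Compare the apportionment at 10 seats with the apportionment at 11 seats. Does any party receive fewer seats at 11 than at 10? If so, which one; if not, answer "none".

Stonebridge

At 10 seats: Rivermont 5, Stonebridge 2, Claybrook 3.
At 11 seats: Rivermont 6, Stonebridge 1, Claybrook 4.
Stonebridge drops from 2 to 1.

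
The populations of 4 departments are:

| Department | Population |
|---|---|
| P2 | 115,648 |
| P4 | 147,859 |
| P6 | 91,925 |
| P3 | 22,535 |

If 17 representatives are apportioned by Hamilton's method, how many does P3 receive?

1

Total 377967; standard divisor 377967/17 ≈ 22233.353.
Standard quotas: P2 5.2016, P4 6.6503, P6 4.1346, P3 1.0136.
Lower quotas: P2 5, P4 6, P6 4, P3 1 (sum 16, leaving 1 seat).
Remainders in descending order: P4 0.6503, P2 0.2016, P6 0.1346, P3 0.0136.
The surplus seat goes to P4.
P3 receives 1.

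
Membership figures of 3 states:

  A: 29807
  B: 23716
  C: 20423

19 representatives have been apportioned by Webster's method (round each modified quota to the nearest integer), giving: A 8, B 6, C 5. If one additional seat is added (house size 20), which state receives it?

C

Priority for the next seat is population ÷ (current seats + 0.5).
Priorities: A 3506.706, B 3648.615, C 3713.273.
Highest priority: C.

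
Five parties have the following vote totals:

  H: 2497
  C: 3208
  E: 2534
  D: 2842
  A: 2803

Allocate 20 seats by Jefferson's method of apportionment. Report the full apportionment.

Standard divisor 13884/20 ≈ 694.2; standard quotas: H 3.597, C 4.621, E 3.650, D 4.094, A 4.038.
Rounding down gives 3, 4, 3, 4, 4 = 18 seats, so the divisor must be adjusted.
With modified divisor 630: modified quotas H 3.963, C 5.092, E 4.022, D 4.511, A 4.449.
Rounding down: H 3, C 5, E 4, D 4, A 4 (total 20).

H 3, C 5, E 4, D 4, A 4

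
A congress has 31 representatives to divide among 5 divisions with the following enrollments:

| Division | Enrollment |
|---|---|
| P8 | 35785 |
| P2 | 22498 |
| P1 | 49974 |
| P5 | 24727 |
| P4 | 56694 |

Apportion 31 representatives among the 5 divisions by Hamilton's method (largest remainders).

Total 189678; standard divisor 189678/31 ≈ 6118.645.
Standard quotas: P8 5.8485, P2 3.6770, P1 8.1675, P5 4.0413, P4 9.2658.
Lower quotas: P8 5, P2 3, P1 8, P5 4, P4 9 (sum 29, leaving 2 seats).
Remainders in descending order: P8 0.8485, P2 0.6770, P4 0.2658, P1 0.1675, P5 0.0413.
The surplus seats go to P8, P2.

P8=6, P2=4, P1=8, P5=4, P4=9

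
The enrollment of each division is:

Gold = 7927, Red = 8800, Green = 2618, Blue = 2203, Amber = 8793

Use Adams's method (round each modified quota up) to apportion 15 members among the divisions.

Gold=4, Red=4, Green=2, Blue=1, Amber=4

Standard divisor 30341/15 ≈ 2022.733; standard quotas: Gold 3.919, Red 4.351, Green 1.294, Blue 1.089, Amber 4.347.
Rounding up gives 4, 5, 2, 2, 5 = 18 seats, so the divisor must be adjusted.
With modified divisor 2400: modified quotas Gold 3.303, Red 3.667, Green 1.091, Blue 0.918, Amber 3.664.
Rounding up: Gold 4, Red 4, Green 2, Blue 1, Amber 4 (total 15).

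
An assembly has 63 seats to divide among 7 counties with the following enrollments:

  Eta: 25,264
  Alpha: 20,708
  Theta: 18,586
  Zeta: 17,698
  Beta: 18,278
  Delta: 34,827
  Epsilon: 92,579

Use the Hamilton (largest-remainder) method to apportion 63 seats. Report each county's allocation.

Total 227940; standard divisor 227940/63 ≈ 3618.095.
Standard quotas: Eta 6.9827, Alpha 5.7235, Theta 5.1370, Zeta 4.8915, Beta 5.0518, Delta 9.6258, Epsilon 25.5878.
Lower quotas: Eta 6, Alpha 5, Theta 5, Zeta 4, Beta 5, Delta 9, Epsilon 25 (sum 59, leaving 4 seats).
Remainders in descending order: Eta 0.9827, Zeta 0.8915, Alpha 0.7235, Delta 0.6258, Epsilon 0.5878, Theta 0.1370, Beta 0.0518.
The surplus seats go to Eta, Zeta, Alpha, Delta.

Eta 7, Alpha 6, Theta 5, Zeta 5, Beta 5, Delta 10, Epsilon 25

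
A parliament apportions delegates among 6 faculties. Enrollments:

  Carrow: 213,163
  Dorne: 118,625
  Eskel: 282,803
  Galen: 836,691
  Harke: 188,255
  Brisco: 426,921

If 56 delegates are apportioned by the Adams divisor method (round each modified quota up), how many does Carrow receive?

Standard divisor 2066458/56 ≈ 36901.036; standard quotas: Carrow 5.777, Dorne 3.215, Eskel 7.664, Galen 22.674, Harke 5.102, Brisco 11.569.
Rounding up gives 6, 4, 8, 23, 6, 12 = 59 seats, so the divisor must be adjusted.
With modified divisor 39200: modified quotas Carrow 5.438, Dorne 3.026, Eskel 7.214, Galen 21.344, Harke 4.802, Brisco 10.891.
Rounding up: Carrow 6, Dorne 4, Eskel 8, Galen 22, Harke 5, Brisco 11 (total 56).
Carrow receives 6.

6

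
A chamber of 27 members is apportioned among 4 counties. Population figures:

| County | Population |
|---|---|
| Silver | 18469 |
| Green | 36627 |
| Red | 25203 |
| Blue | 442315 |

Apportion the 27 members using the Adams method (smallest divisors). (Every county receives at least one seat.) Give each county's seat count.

Silver: 1; Green: 2; Red: 2; Blue: 22

Standard divisor 522614/27 ≈ 19356.074; standard quotas: Silver 0.954, Green 1.892, Red 1.302, Blue 22.851.
Rounding up gives 1, 2, 2, 23 = 28 seats, so the divisor must be adjusted.
With modified divisor 20600: modified quotas Silver 0.897, Green 1.778, Red 1.223, Blue 21.472.
Rounding up: Silver 1, Green 2, Red 2, Blue 22 (total 27).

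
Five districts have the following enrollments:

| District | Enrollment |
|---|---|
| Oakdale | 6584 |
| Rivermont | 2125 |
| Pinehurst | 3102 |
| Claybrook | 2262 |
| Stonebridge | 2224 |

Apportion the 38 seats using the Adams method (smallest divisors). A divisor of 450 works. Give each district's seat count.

Oakdale=15, Rivermont=5, Pinehurst=7, Claybrook=6, Stonebridge=5

With modified divisor 450: modified quotas Oakdale 14.631, Rivermont 4.722, Pinehurst 6.893, Claybrook 5.027, Stonebridge 4.942.
Rounding up: Oakdale 15, Rivermont 5, Pinehurst 7, Claybrook 6, Stonebridge 5 (total 38).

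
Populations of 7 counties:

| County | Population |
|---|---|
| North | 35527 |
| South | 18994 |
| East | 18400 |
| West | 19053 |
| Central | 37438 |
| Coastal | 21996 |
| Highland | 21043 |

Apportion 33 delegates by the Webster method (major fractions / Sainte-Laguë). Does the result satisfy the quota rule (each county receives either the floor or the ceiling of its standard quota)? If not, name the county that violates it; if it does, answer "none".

none

Standard quotas: North 6.798, South 3.635, East 3.521, West 3.646, Central 7.164, Coastal 4.209, Highland 4.027.
Webster allocation: North 7, South 4, East 3, West 4, Central 7, Coastal 4, Highland 4.
Every allocation lies between the lower and upper quota.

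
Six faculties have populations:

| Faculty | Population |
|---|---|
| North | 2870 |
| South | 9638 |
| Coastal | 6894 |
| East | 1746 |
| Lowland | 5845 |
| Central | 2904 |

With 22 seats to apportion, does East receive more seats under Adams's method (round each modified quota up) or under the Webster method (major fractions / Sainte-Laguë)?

Adams

Adams: North 2, South 7, Coastal 5, East 2, Lowland 4, Central 2.
Webster: North 2, South 7, Coastal 5, East 1, Lowland 5, Central 2.
East gets 2 under Adams and 1 under Webster.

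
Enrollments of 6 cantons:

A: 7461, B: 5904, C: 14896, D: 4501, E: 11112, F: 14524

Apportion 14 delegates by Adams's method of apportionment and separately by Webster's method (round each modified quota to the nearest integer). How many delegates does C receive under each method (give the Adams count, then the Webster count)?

Adams: A 2, B 2, C 3, D 1, E 3, F 3.
Webster: A 2, B 1, C 4, D 1, E 3, F 3.
C gets 3 under Adams and 4 under Webster.

3 and 4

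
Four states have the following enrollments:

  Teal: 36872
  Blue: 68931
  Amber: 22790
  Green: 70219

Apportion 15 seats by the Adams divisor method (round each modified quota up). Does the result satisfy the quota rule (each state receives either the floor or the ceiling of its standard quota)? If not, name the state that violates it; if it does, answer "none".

none

Standard quotas: Teal 2.782, Blue 5.201, Amber 1.719, Green 5.298.
Adams allocation: Teal 3, Blue 5, Amber 2, Green 5.
Every allocation lies between the lower and upper quota.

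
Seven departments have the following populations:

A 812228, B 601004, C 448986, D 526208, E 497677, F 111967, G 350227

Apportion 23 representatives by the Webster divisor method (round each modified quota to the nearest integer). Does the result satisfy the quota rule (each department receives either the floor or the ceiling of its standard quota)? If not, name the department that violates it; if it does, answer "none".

Standard quotas: A 5.579, B 4.128, C 3.084, D 3.615, E 3.419, F 0.769, G 2.406.
Webster allocation: A 6, B 4, C 3, D 4, E 3, F 1, G 2.
Every allocation lies between the lower and upper quota.

none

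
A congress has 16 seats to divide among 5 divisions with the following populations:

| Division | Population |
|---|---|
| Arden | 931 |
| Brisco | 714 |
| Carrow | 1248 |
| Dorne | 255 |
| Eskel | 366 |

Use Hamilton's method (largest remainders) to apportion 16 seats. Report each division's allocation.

Standard divisor: 3514 ÷ 16 ≈ 219.625.
Standard quotas: Arden 4.239, Brisco 3.251, Carrow 5.682, Dorne 1.161, Eskel 1.666.
Lower quotas: Arden 4, Brisco 3, Carrow 5, Dorne 1, Eskel 1 (sum 14, leaving 2 seats).
Remainders in descending order: Carrow 0.682, Eskel 0.666, Brisco 0.251, Arden 0.239, Dorne 0.161.
The surplus seats go to Carrow, Eskel.

Arden 4, Brisco 3, Carrow 6, Dorne 1, Eskel 2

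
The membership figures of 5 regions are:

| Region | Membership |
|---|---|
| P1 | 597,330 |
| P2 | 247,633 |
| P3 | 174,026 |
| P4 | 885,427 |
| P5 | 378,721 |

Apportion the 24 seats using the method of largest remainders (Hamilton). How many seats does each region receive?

P1 6, P2 3, P3 2, P4 9, P5 4

The standard divisor is 2283137/24 ≈ 95130.708.
Standard quotas: P1 6.2790, P2 2.6031, P3 1.8293, P4 9.3075, P5 3.9811.
Lower quotas: P1 6, P2 2, P3 1, P4 9, P5 3 (sum 21, leaving 3 seats).
Remainders in descending order: P5 0.9811, P3 0.8293, P2 0.6031, P4 0.3075, P1 0.2790.
The surplus seats go to P5, P3, P2.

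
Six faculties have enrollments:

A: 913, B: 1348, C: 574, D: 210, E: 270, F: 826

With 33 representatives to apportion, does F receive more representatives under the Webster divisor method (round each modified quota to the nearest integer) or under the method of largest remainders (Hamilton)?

Hamilton

Webster: A 7, B 11, C 5, D 2, E 2, F 6.
Hamilton: A 7, B 11, C 4, D 2, E 2, F 7.
F gets 6 under Webster and 7 under Hamilton.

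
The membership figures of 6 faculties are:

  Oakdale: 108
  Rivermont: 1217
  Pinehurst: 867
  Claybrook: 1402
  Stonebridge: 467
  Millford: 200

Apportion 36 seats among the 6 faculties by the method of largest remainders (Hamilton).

Total 4261; standard divisor 4261/36 ≈ 118.361.
Standard quotas: Oakdale 0.912, Rivermont 10.282, Pinehurst 7.325, Claybrook 11.845, Stonebridge 3.946, Millford 1.690.
Lower quotas: Oakdale 0, Rivermont 10, Pinehurst 7, Claybrook 11, Stonebridge 3, Millford 1 (sum 32, leaving 4 seats).
Remainders in descending order: Stonebridge 0.946, Oakdale 0.912, Claybrook 0.845, Millford 0.690, Pinehurst 0.325, Rivermont 0.282.
Largest remainders: Stonebridge, Oakdale, Claybrook, Millford receive the extra seats.

Oakdale 1, Rivermont 10, Pinehurst 7, Claybrook 12, Stonebridge 4, Millford 2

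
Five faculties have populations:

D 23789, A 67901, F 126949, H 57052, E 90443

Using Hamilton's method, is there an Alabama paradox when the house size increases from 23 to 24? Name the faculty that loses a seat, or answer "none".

At 23 seats: D 1, A 4, F 8, H 4, E 6.
At 24 seats: D 2, A 4, F 8, H 4, E 6.
No faculty's allocation decreased.

none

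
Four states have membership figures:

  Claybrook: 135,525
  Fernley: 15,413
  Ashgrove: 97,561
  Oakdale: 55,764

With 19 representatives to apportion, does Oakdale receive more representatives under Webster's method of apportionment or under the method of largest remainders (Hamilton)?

Webster: Claybrook 9, Fernley 1, Ashgrove 6, Oakdale 3.
Hamilton: Claybrook 8, Fernley 1, Ashgrove 6, Oakdale 4.
Oakdale gets 3 under Webster and 4 under Hamilton.

Hamilton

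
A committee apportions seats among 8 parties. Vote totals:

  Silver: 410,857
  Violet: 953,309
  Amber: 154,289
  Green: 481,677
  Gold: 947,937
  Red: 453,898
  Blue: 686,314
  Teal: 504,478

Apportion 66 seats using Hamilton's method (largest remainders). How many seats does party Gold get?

Standard divisor: 4592759 ÷ 66 ≈ 69587.258.
Standard quotas: Silver 5.9042, Violet 13.6995, Amber 2.2172, Green 6.9219, Gold 13.6223, Red 6.5227, Blue 9.8626, Teal 7.2496.
Lower quotas: Silver 5, Violet 13, Amber 2, Green 6, Gold 13, Red 6, Blue 9, Teal 7 (sum 61, leaving 5 seats).
Remainders in descending order: Green 0.9219, Silver 0.9042, Blue 0.8626, Violet 0.6995, Gold 0.6223, Red 0.5227, Teal 0.2496, Amber 0.2172.
The surplus seats go to Green, Silver, Blue, Violet, Gold.
Gold receives 14.

14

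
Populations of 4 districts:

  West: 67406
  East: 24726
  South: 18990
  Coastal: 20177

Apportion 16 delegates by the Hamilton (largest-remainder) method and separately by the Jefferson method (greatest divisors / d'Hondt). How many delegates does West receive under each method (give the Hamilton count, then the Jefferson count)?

Hamilton: West 8, East 3, South 2, Coastal 3.
Jefferson: West 9, East 3, South 2, Coastal 2.
West gets 8 under Hamilton and 9 under Jefferson.

8 and 9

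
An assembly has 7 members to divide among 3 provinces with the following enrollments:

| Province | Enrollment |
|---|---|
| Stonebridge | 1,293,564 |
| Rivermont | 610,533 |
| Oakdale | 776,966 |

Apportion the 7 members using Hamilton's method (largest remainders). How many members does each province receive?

The standard divisor is 2681063/7 = 383009.
Standard quotas: Stonebridge 3.3774, Rivermont 1.5940, Oakdale 2.0286.
Lower quotas: Stonebridge 3, Rivermont 1, Oakdale 2 (sum 6, leaving 1 seat).
Remainders in descending order: Rivermont 0.5940, Stonebridge 0.3774, Oakdale 0.0286.
The surplus seat goes to Rivermont.

Stonebridge: 3, Rivermont: 2, Oakdale: 2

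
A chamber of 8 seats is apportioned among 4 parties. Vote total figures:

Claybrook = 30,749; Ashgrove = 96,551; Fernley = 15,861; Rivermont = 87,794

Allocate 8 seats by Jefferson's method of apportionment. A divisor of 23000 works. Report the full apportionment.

With modified divisor 23000: modified quotas Claybrook 1.337, Ashgrove 4.198, Fernley 0.690, Rivermont 3.817.
Rounding down: Claybrook 1, Ashgrove 4, Fernley 0, Rivermont 3 (total 8).

Claybrook=1, Ashgrove=4, Fernley=0, Rivermont=3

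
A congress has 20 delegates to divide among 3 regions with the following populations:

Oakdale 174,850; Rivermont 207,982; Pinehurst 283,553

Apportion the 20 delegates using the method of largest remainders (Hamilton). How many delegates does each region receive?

Oakdale: 5; Rivermont: 6; Pinehurst: 9

Standard divisor: 666385 ÷ 20 ≈ 33319.25.
Standard quotas: Oakdale 5.2477, Rivermont 6.2421, Pinehurst 8.5102.
Lower quotas: Oakdale 5, Rivermont 6, Pinehurst 8 (sum 19, leaving 1 seat).
Remainders in descending order: Pinehurst 0.5102, Oakdale 0.2477, Rivermont 0.2421.
Largest remainder: Pinehurst receives the extra seat.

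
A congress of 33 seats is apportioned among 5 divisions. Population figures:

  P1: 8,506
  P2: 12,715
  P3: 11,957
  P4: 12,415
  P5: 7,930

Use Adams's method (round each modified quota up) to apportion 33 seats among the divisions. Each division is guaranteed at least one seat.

P1: 5; P2: 8; P3: 7; P4: 8; P5: 5

Standard divisor 53523/33 ≈ 1621.909; standard quotas: P1 5.244, P2 7.840, P3 7.372, P4 7.655, P5 4.889.
Rounding up gives 6, 8, 8, 8, 5 = 35 seats, so the divisor must be adjusted.
With modified divisor 1740: modified quotas P1 4.889, P2 7.307, P3 6.872, P4 7.135, P5 4.557.
Rounding up: P1 5, P2 8, P3 7, P4 8, P5 5 (total 33).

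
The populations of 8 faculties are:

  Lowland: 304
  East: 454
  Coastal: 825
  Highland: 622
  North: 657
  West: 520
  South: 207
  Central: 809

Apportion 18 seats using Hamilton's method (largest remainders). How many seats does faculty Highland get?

3

The standard divisor is 4398/18 ≈ 244.333.
Standard quotas: Lowland 1.244, East 1.858, Coastal 3.377, Highland 2.546, North 2.689, West 2.128, South 0.847, Central 3.311.
Lower quotas: Lowland 1, East 1, Coastal 3, Highland 2, North 2, West 2, South 0, Central 3 (sum 14, leaving 4 seats).
Remainders in descending order: East 0.858, South 0.847, North 0.689, Highland 0.546, Coastal 0.377, Central 0.311, Lowland 0.244, West 0.128.
Largest remainders: East, South, North, Highland receive the extra seats.
Highland receives 3.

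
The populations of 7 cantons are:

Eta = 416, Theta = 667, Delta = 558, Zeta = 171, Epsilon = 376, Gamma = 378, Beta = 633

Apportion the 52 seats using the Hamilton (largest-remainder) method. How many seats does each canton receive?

The standard divisor is 3199/52 ≈ 61.519.
Standard quotas: Eta 6.762, Theta 10.842, Delta 9.070, Zeta 2.780, Epsilon 6.112, Gamma 6.144, Beta 10.289.
Lower quotas: Eta 6, Theta 10, Delta 9, Zeta 2, Epsilon 6, Gamma 6, Beta 10 (sum 49, leaving 3 seats).
Remainders in descending order: Theta 0.842, Zeta 0.780, Eta 0.762, Beta 0.289, Gamma 0.144, Epsilon 0.112, Delta 0.070.
The surplus seats go to Theta, Zeta, Eta.

Eta 7; Theta 11; Delta 9; Zeta 3; Epsilon 6; Gamma 6; Beta 10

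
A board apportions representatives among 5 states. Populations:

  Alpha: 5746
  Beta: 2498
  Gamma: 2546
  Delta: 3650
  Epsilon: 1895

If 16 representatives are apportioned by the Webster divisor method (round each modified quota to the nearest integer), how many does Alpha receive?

6

Standard divisor 16335/16 ≈ 1020.938; standard quotas: Alpha 5.628, Beta 2.447, Gamma 2.494, Delta 3.575, Epsilon 1.856.
Rounding to the nearest integer gives Alpha 6, Beta 2, Gamma 2, Delta 4, Epsilon 2 — total 16, matching the house size, so no adjustment is needed.
Alpha receives 6.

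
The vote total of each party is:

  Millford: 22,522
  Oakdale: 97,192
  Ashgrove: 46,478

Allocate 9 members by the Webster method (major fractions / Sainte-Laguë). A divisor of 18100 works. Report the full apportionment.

Millford=1, Oakdale=5, Ashgrove=3

With modified divisor 18100: modified quotas Millford 1.244, Oakdale 5.370, Ashgrove 2.568.
Rounding to the nearest integer: Millford 1, Oakdale 5, Ashgrove 3 (total 9).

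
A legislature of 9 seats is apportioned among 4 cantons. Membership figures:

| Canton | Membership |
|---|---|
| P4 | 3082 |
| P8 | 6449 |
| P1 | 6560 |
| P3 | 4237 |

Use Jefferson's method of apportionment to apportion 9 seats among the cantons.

P4=1, P8=3, P1=3, P3=2

Standard divisor 20328/9 ≈ 2258.667; standard quotas: P4 1.365, P8 2.855, P1 2.904, P3 1.876.
Rounding down gives 1, 2, 2, 1 = 6 seats, so the divisor must be adjusted.
With modified divisor 1900: modified quotas P4 1.622, P8 3.394, P1 3.453, P3 2.230.
Rounding down: P4 1, P8 3, P1 3, P3 2 (total 9).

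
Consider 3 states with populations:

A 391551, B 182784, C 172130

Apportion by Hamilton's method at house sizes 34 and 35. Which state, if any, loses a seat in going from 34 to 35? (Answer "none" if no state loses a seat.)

At 34 seats: A 18, B 8, C 8.
At 35 seats: A 18, B 9, C 8.
No state's allocation decreased.

none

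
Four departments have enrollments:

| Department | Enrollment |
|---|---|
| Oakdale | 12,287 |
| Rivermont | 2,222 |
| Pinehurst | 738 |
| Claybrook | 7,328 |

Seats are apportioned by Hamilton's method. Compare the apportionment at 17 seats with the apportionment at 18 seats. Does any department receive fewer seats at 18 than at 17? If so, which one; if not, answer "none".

At 17 seats: Oakdale 9, Rivermont 2, Pinehurst 1, Claybrook 5.
At 18 seats: Oakdale 10, Rivermont 2, Pinehurst 0, Claybrook 6.
Pinehurst drops from 1 to 0.

Pinehurst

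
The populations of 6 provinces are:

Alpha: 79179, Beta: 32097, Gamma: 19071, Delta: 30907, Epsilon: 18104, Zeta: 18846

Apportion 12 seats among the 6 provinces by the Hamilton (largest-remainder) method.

Total 198204; standard divisor 198204/12 = 16517.
Standard quotas: Alpha 4.7938, Beta 1.9433, Gamma 1.1546, Delta 1.8712, Epsilon 1.0961, Zeta 1.1410.
Lower quotas: Alpha 4, Beta 1, Gamma 1, Delta 1, Epsilon 1, Zeta 1 (sum 9, leaving 3 seats).
Remainders in descending order: Beta 0.9433, Delta 0.8712, Alpha 0.7938, Gamma 0.1546, Zeta 0.1410, Epsilon 0.0961.
The surplus seats go to Beta, Delta, Alpha.

Alpha: 5; Beta: 2; Gamma: 1; Delta: 2; Epsilon: 1; Zeta: 1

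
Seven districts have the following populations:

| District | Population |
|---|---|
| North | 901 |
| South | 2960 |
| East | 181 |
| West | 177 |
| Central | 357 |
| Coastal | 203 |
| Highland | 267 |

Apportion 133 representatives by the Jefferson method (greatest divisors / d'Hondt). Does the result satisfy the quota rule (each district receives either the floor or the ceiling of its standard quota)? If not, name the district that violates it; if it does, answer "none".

Standard quotas: North 23.748, South 78.018, East 4.771, West 4.665, Central 9.410, Coastal 5.351, Highland 7.037.
Jefferson allocation: North 24, South 80, East 4, West 4, Central 9, Coastal 5, Highland 7.
South has quota 78.018 (lower 78, upper 79) but receives 80 — outside the quota interval.

South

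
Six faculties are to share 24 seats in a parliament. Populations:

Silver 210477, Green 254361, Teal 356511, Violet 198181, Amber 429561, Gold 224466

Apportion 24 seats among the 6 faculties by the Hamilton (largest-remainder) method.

Silver 3, Green 4, Teal 5, Violet 3, Amber 6, Gold 3

The standard divisor is 1673557/24 ≈ 69731.542.
Standard quotas: Silver 3.0184, Green 3.6477, Teal 5.1126, Violet 2.8421, Amber 6.1602, Gold 3.2190.
Lower quotas: Silver 3, Green 3, Teal 5, Violet 2, Amber 6, Gold 3 (sum 22, leaving 2 seats).
Remainders in descending order: Violet 0.8421, Green 0.6477, Gold 0.2190, Amber 0.1602, Teal 0.1126, Silver 0.0184.
The surplus seats go to Violet, Green.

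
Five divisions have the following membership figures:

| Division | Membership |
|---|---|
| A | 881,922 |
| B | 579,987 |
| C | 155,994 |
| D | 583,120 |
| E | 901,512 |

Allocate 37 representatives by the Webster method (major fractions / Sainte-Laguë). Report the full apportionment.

A=10; B=7; C=2; D=7; E=11

Standard divisor 3102535/37 ≈ 83852.297; standard quotas: A 10.518, B 6.917, C 1.860, D 6.954, E 10.751.
Rounding to the nearest integer gives 11, 7, 2, 7, 11 = 38 seats, so the divisor must be adjusted.
With modified divisor 84900: modified quotas A 10.388, B 6.831, C 1.837, D 6.868, E 10.619.
Rounding to the nearest integer: A 10, B 7, C 2, D 7, E 11 (total 37).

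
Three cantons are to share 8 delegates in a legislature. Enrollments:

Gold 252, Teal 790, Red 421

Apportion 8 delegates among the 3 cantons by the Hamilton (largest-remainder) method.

The standard divisor is 1463/8 ≈ 182.875.
Standard quotas: Gold 1.378, Teal 4.320, Red 2.302.
Lower quotas: Gold 1, Teal 4, Red 2 (sum 7, leaving 1 seat).
Remainders in descending order: Gold 0.378, Teal 0.320, Red 0.302.
Largest remainder: Gold receives the extra seat.

Gold 2, Teal 4, Red 2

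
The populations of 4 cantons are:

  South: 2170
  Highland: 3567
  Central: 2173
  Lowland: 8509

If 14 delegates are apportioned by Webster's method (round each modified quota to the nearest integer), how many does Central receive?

Standard divisor 16419/14 ≈ 1172.786; standard quotas: South 1.850, Highland 3.041, Central 1.853, Lowland 7.255.
Rounding to the nearest integer gives South 2, Highland 3, Central 2, Lowland 7 — total 14, matching the house size, so no adjustment is needed.
Central receives 2.

2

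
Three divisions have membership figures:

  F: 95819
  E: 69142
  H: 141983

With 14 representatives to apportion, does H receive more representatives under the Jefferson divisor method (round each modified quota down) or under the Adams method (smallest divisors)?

Jefferson

Jefferson: F 4, E 3, H 7.
Adams: F 5, E 3, H 6.
H gets 7 under Jefferson and 6 under Adams.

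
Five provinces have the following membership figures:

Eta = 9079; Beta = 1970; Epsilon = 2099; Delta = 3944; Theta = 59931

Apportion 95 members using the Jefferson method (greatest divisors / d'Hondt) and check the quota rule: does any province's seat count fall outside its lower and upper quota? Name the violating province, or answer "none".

Standard quotas: Eta 11.198, Beta 2.430, Epsilon 2.589, Delta 4.865, Theta 73.919.
Jefferson allocation: Eta 11, Beta 2, Epsilon 2, Delta 5, Theta 75.
Theta has quota 73.919 (lower 73, upper 74) but receives 75 — outside the quota interval.

Theta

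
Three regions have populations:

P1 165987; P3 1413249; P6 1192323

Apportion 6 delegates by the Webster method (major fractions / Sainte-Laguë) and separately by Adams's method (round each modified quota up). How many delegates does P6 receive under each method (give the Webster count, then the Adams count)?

3 and 2

Webster: P1 0, P3 3, P6 3.
Adams: P1 1, P3 3, P6 2.
P6 gets 3 under Webster and 2 under Adams.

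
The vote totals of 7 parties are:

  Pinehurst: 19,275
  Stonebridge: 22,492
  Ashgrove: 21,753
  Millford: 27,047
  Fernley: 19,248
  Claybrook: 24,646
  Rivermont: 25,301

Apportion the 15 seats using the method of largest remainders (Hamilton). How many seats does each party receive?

The standard divisor is 159762/15 ≈ 10650.8.
Standard quotas: Pinehurst 1.8097, Stonebridge 2.1118, Ashgrove 2.0424, Millford 2.5394, Fernley 1.8072, Claybrook 2.3140, Rivermont 2.3755.
Lower quotas: Pinehurst 1, Stonebridge 2, Ashgrove 2, Millford 2, Fernley 1, Claybrook 2, Rivermont 2 (sum 12, leaving 3 seats).
Remainders in descending order: Pinehurst 0.8097, Fernley 0.8072, Millford 0.5394, Rivermont 0.3755, Claybrook 0.3140, Stonebridge 0.1118, Ashgrove 0.0424.
The surplus seats go to Pinehurst, Fernley, Millford.

Pinehurst=2; Stonebridge=2; Ashgrove=2; Millford=3; Fernley=2; Claybrook=2; Rivermont=2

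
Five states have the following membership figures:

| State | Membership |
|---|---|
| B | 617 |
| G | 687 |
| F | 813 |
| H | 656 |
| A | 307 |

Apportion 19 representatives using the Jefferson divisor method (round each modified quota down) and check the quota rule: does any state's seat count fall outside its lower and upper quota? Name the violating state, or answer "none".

none

Standard quotas: B 3.806, G 4.238, F 5.015, H 4.047, A 1.894.
Jefferson allocation: B 4, G 4, F 5, H 4, A 2.
Every allocation lies between the lower and upper quota.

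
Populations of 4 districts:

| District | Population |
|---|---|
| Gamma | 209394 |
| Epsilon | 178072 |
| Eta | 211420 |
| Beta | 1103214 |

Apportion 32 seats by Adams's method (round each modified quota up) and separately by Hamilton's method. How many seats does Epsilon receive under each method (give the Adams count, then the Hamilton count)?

4 and 3

Adams: Gamma 4, Epsilon 4, Eta 4, Beta 20.
Hamilton: Gamma 4, Epsilon 3, Eta 4, Beta 21.
Epsilon gets 4 under Adams and 3 under Hamilton.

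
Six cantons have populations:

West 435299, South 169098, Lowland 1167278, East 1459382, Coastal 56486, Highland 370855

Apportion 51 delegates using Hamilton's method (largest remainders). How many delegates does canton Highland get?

Standard divisor: 3658398 ÷ 51 ≈ 71733.294.
Standard quotas: West 6.0683, South 2.3573, Lowland 16.2725, East 20.3446, Coastal 0.7874, Highland 5.1699.
Lower quotas: West 6, South 2, Lowland 16, East 20, Coastal 0, Highland 5 (sum 49, leaving 2 seats).
Remainders in descending order: Coastal 0.7874, South 0.3573, East 0.3446, Lowland 0.2725, Highland 0.1699, West 0.0683.
Largest remainders: Coastal, South receive the extra seats.
Highland receives 5.

5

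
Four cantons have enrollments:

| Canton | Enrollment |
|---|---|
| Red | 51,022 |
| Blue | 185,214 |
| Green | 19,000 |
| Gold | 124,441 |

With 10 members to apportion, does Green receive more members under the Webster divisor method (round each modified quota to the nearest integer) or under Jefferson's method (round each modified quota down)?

Webster

Webster: Red 1, Blue 5, Green 1, Gold 3.
Jefferson: Red 1, Blue 5, Green 0, Gold 4.
Green gets 1 under Webster and 0 under Jefferson.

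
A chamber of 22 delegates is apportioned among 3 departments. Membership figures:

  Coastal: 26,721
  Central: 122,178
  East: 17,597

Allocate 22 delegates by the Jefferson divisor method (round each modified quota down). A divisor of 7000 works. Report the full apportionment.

Coastal=3; Central=17; East=2

With modified divisor 7000: modified quotas Coastal 3.817, Central 17.454, East 2.514.
Rounding down: Coastal 3, Central 17, East 2 (total 22).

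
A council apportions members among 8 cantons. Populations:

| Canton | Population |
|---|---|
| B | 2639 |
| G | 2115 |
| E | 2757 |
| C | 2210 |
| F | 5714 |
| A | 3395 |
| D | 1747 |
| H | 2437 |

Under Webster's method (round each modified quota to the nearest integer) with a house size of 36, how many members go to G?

Standard divisor 23014/36 ≈ 639.278; standard quotas: B 4.128, G 3.308, E 4.313, C 3.457, F 8.938, A 5.311, D 2.733, H 3.812.
Rounding to the nearest integer gives 4, 3, 4, 3, 9, 5, 3, 4 = 35 seats, so the divisor must be adjusted.
With modified divisor 620: modified quotas B 4.256, G 3.411, E 4.447, C 3.565, F 9.216, A 5.476, D 2.818, H 3.931.
Rounding to the nearest integer: B 4, G 3, E 4, C 4, F 9, A 5, D 3, H 4 (total 36).
G receives 3.

3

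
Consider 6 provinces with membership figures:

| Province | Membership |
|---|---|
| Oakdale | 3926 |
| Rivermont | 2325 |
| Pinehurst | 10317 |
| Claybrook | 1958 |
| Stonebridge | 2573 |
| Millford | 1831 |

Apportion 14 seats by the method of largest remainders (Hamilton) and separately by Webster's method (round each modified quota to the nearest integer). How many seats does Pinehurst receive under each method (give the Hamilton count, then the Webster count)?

6 and 7

Hamilton: Oakdale 2, Rivermont 2, Pinehurst 6, Claybrook 1, Stonebridge 2, Millford 1.
Webster: Oakdale 2, Rivermont 1, Pinehurst 7, Claybrook 1, Stonebridge 2, Millford 1.
Pinehurst gets 6 under Hamilton and 7 under Webster.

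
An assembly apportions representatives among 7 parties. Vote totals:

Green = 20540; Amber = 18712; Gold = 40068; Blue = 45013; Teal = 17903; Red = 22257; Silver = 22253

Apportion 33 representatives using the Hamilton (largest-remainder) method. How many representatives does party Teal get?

3

The standard divisor is 186746/33 ≈ 5658.97.
Standard quotas: Green 3.6296, Amber 3.3066, Gold 7.0804, Blue 7.9543, Teal 3.1637, Red 3.9330, Silver 3.9323.
Lower quotas: Green 3, Amber 3, Gold 7, Blue 7, Teal 3, Red 3, Silver 3 (sum 29, leaving 4 seats).
Remainders in descending order: Blue 0.9543, Red 0.9330, Silver 0.9323, Green 0.6296, Amber 0.3066, Teal 0.1637, Gold 0.0804.
The surplus seats go to Blue, Red, Silver, Green.
Teal receives 3.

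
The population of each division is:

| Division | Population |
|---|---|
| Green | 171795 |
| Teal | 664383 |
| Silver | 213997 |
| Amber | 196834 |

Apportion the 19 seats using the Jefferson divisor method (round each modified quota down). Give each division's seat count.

Green=2; Teal=11; Silver=3; Amber=3

Standard divisor 1247009/19 ≈ 65632.053; standard quotas: Green 2.618, Teal 10.123, Silver 3.261, Amber 2.999.
Rounding down gives 2, 10, 3, 2 = 17 seats, so the divisor must be adjusted.
With modified divisor 58800: modified quotas Green 2.922, Teal 11.299, Silver 3.639, Amber 3.348.
Rounding down: Green 2, Teal 11, Silver 3, Amber 3 (total 19).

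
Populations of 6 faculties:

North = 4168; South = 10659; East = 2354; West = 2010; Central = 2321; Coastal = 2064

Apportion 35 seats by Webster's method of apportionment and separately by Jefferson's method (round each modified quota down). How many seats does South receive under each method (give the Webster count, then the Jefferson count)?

16 and 17

Webster: North 6, South 16, East 4, West 3, Central 3, Coastal 3.
Jefferson: North 6, South 17, East 3, West 3, Central 3, Coastal 3.
South gets 16 under Webster and 17 under Jefferson.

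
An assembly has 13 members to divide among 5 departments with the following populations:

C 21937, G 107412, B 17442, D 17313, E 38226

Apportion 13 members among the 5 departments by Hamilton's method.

C 1, G 7, B 1, D 1, E 3

The standard divisor is 202330/13 ≈ 15563.846.
Standard quotas: C 1.4095, G 6.9014, B 1.1207, D 1.1124, E 2.4561.
Lower quotas: C 1, G 6, B 1, D 1, E 2 (sum 11, leaving 2 seats).
Remainders in descending order: G 0.9014, E 0.4561, C 0.4095, B 0.1207, D 0.1124.
Largest remainders: G, E receive the extra seats.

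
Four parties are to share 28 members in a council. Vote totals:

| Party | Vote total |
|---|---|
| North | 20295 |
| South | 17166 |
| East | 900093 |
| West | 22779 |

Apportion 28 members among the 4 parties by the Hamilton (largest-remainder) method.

North 1; South 0; East 26; West 1

Total 960333; standard divisor 960333/28 ≈ 34297.607.
Standard quotas: North 0.5917, South 0.5005, East 26.2436, West 0.6642.
Lower quotas: North 0, South 0, East 26, West 0 (sum 26, leaving 2 seats).
Remainders in descending order: West 0.6642, North 0.5917, South 0.5005, East 0.2436.
The surplus seats go to West, North.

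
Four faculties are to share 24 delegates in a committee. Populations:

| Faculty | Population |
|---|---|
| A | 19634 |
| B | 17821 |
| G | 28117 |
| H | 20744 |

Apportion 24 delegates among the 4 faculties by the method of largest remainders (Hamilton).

Total 86316; standard divisor 86316/24 ≈ 3596.5.
Standard quotas: A 5.4592, B 4.9551, G 7.8179, H 5.7678.
Lower quotas: A 5, B 4, G 7, H 5 (sum 21, leaving 3 seats).
Remainders in descending order: B 0.9551, G 0.8179, H 0.7678, A 0.4592.
The surplus seats go to B, G, H.

A=5; B=5; G=8; H=6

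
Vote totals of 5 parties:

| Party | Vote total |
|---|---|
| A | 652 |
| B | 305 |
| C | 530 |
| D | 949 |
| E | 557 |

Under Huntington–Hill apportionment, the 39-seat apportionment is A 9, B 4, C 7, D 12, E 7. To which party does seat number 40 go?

D

Priority for the next seat is population ÷ (√(s·(s+1))).
Priorities: A 68.727, B 68.200, C 70.824, D 75.981, E 74.432.
Highest priority: D.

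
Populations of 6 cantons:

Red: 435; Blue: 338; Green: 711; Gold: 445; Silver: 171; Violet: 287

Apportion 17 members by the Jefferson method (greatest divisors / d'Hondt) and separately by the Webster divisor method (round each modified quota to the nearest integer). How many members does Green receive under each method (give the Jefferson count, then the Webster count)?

6 and 5

Jefferson: Red 3, Blue 2, Green 6, Gold 3, Silver 1, Violet 2.
Webster: Red 3, Blue 3, Green 5, Gold 3, Silver 1, Violet 2.
Green gets 6 under Jefferson and 5 under Webster.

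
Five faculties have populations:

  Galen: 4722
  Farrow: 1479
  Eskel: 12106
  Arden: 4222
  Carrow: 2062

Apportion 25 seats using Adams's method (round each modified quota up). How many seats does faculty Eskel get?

12

Standard divisor 24591/25 ≈ 983.64; standard quotas: Galen 4.801, Farrow 1.504, Eskel 12.307, Arden 4.292, Carrow 2.096.
Rounding up gives 5, 2, 13, 5, 3 = 28 seats, so the divisor must be adjusted.
With modified divisor 1080: modified quotas Galen 4.372, Farrow 1.369, Eskel 11.209, Arden 3.909, Carrow 1.909.
Rounding up: Galen 5, Farrow 2, Eskel 12, Arden 4, Carrow 2 (total 25).
Eskel receives 12.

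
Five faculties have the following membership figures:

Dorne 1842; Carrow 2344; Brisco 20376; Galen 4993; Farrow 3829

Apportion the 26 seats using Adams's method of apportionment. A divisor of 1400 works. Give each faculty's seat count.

Dorne=2, Carrow=2, Brisco=15, Galen=4, Farrow=3

With modified divisor 1400: modified quotas Dorne 1.316, Carrow 1.674, Brisco 14.554, Galen 3.566, Farrow 2.735.
Rounding up: Dorne 2, Carrow 2, Brisco 15, Galen 4, Farrow 3 (total 26).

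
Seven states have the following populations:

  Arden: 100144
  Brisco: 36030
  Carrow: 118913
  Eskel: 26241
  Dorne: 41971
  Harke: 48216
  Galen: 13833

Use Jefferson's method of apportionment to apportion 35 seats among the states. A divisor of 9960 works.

With modified divisor 9960: modified quotas Arden 10.055, Brisco 3.617, Carrow 11.939, Eskel 2.635, Dorne 4.214, Harke 4.841, Galen 1.389.
Rounding down: Arden 10, Brisco 3, Carrow 11, Eskel 2, Dorne 4, Harke 4, Galen 1 (total 35).

Arden 10; Brisco 3; Carrow 11; Eskel 2; Dorne 4; Harke 4; Galen 1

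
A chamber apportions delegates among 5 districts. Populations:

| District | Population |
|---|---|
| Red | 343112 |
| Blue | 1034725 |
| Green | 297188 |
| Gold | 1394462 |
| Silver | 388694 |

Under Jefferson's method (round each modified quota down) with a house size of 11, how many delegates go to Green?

Standard divisor 3458181/11 ≈ 314380.091; standard quotas: Red 1.091, Blue 3.291, Green 0.945, Gold 4.436, Silver 1.236.
Rounding down gives 1, 3, 0, 4, 1 = 9 seats, so the divisor must be adjusted.
With modified divisor 268800: modified quotas Red 1.276, Blue 3.849, Green 1.106, Gold 5.188, Silver 1.446.
Rounding down: Red 1, Blue 3, Green 1, Gold 5, Silver 1 (total 11).
Green receives 1.

1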